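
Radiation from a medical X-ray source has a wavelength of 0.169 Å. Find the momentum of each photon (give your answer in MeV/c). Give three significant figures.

0.0734 MeV/c

Convert to SI: λ = 0.169 Å = 1.69e-11 m.
Apply p = h/λ: p = 3.921e-23 kg·m/s.
Converting to MeV/c: p = 0.07336 MeV/c ≈ 0.0734 MeV/c.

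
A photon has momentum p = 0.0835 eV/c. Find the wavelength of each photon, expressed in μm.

14.8 μm

Take h = 6.62607015e-34 J·s, c = 2.99792458e8 m/s, 1 eV = 1.602176634e-19 J.
In SI units: p = 0.0835 eV/c = 4.4625e-29 kg·m/s.
For a photon λ = h/p, so λ = 1.485e-5 m.
Converting to μm: λ = 14.85 μm ≈ 14.8 μm.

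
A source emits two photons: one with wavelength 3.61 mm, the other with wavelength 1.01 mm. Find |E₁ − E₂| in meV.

0.884 meV

Using E = hc/λ: E₁ = 5.503 × 10^-23 J, E₂ = 1.967 × 10^-22 J.
|ΔE| = |5.503 × 10^-23 − 1.967 × 10^-22| = 1.42 × 10^-22 J = 0.884 meV.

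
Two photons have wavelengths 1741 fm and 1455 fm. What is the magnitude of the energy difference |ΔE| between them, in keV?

140 keV

Using E = hc/λ: E₁ = 1.1410 × 10^-13 J, E₂ = 1.3653 × 10^-13 J.
|ΔE| = |1.1410 × 10^-13 − 1.3653 × 10^-13| = 2.24 × 10^-14 J = 140 keV.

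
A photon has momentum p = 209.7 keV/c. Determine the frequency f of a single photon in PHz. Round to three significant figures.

5.07·10^4 PHz

(h = 6.62607015·10^-34 J·s, c = 2.99792458·10^8 m/s, 1 eV = 1.602176634·10^-19 J.)
First convert: p = 209.7 keV/c = 1.1207·10^-22 kg·m/s.
The photon relation is f = pc/h, giving f = 5.071·10^19 Hz.
Converting to PHz: f = 50710 PHz ≈ 5.07·10^4 PHz.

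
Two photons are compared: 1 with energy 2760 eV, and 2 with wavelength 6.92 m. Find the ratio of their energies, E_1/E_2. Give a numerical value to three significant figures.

E_1 = 4.422e-16 J (from energy = 2760 eV, via E given directly).
E_2 = 2.871e-26 J (from wavelength = 6.92 m, via E = hc/λ).
Ratio = 4.422e-16 / 2.871e-26 = 1.54e10.

1.54e10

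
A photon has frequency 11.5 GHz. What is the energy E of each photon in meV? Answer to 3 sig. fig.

First convert: f = 11.5 GHz = 1.15·10^10 Hz.
For a photon E = hf, so E = 7.620·10^-24 J.
Converting to meV: E = 0.04756 meV ≈ 0.0476 meV.

0.0476 meV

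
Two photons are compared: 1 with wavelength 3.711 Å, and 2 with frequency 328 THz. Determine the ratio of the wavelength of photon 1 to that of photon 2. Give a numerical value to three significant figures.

4.06e-4

λ_1 = 3.711e-10 m (from wavelength = 3.711 Å, via λ given directly).
λ_2 = 9.140e-7 m (from frequency = 328 THz, via λ = c/f).
Ratio = 3.711e-10 / 9.140e-7 = 4.06e-4.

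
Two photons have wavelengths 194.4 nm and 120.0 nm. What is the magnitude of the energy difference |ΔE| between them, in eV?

3.95 eV

Using E = hc/λ: E₁ = 1.0218 × 10^-18 J, E₂ = 1.6554 × 10^-18 J.
|ΔE| = |1.0218 × 10^-18 − 1.6554 × 10^-18| = 6.34 × 10^-19 J = 3.95 eV.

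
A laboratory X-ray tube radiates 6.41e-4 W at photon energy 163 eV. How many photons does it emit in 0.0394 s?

Total energy: E_total = P·t = 6.41e-4 × 0.0394 = 2.526e-5 J.
Per-photon energy: E = 2.612e-17 J.
N = E_total / E_photon = 9.67e11.

9.67e11 photons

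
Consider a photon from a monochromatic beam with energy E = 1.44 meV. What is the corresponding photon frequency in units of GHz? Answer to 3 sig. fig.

348 GHz

First convert: E = 1.44 meV = 2.3071 × 10^-22 J.
For a photon f = E/h, so f = 3.482 × 10^11 Hz.
Converting to GHz: f = 348.2 GHz ≈ 348 GHz.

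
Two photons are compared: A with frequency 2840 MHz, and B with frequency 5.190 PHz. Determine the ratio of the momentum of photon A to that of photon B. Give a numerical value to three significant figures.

p_A = 6.277e-33 kg·m/s (from frequency = 2840 MHz, via p = hf/c).
p_B = 1.147e-26 kg·m/s (from frequency = 5.190 PHz, via p = hf/c).
Ratio = 6.277e-33 / 1.147e-26 = 5.47e-7.

5.47e-7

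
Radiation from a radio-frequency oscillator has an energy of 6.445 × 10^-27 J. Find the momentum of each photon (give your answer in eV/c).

4.02 × 10^-8 eV/c

The photon relation is p = E/c, giving p = 2.150 × 10^-35 kg·m/s.
Converting to eV/c: p = 4.023 × 10^-8 eV/c ≈ 4.02 × 10^-8 eV/c.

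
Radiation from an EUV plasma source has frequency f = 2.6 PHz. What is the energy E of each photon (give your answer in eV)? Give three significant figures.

Use h = 6.62607015e-34 J·s, 1 eV = 1.602176634e-19 J.
Convert to SI: f = 2.6 PHz = 2.6e15 Hz.
Apply E = hf: E = 1.723e-18 J.
Converting to eV: E = 10.75 eV ≈ 10.8 eV.

10.8 eV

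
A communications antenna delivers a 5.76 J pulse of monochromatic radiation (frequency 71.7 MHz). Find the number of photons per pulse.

1.21·10^26 photons

Per-photon energy: E = 4.751·10^-26 J (from frequency = 71.7 MHz).
N = E_total / E_photon = 5.76 J / 4.751·10^-26 J = 1.21·10^26.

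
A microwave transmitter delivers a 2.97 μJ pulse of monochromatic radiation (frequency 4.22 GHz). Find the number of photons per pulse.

Per-photon energy: E = 2.796 × 10^-24 J (from frequency = 4.22 GHz).
N = E_total / E_photon = 2.97 × 10^-6 J / 2.796 × 10^-24 J = 1.06 × 10^18.

1.06 × 10^18 photons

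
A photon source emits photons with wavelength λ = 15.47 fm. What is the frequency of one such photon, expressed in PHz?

1.94 × 10^7 PHz

Take c = 2.99792458 × 10^8 m/s.
First convert: λ = 15.47 fm = 1.547 × 10^-14 m.
The photon relation is f = c/λ, giving f = 1.938 × 10^22 Hz.
Converting to PHz: f = 1.938 × 10^7 PHz ≈ 1.94 × 10^7 PHz.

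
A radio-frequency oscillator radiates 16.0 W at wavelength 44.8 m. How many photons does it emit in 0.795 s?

Total energy: E_total = P·t = 16.0 × 0.795 = 12.72 J.
Per-photon energy: E = 4.434 × 10^-27 J.
N = E_total / E_photon = 2.87 × 10^27.

2.87 × 10^27 photons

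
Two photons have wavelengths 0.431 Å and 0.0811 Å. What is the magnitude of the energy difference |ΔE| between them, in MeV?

Using E = hc/λ: E₁ = 4.609 × 10^-15 J, E₂ = 2.449 × 10^-14 J.
|ΔE| = |4.609 × 10^-15 − 2.449 × 10^-14| = 1.99 × 10^-14 J = 0.124 MeV.

0.124 MeV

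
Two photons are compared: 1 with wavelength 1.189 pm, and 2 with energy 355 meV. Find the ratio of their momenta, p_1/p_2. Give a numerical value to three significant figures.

p_1 = 5.573e-22 kg·m/s (from wavelength = 1.189 pm, via p = h/λ).
p_2 = 1.897e-28 kg·m/s (from energy = 355 meV, via p = E/c).
Ratio = 5.573e-22 / 1.897e-28 = 2.94e6.

2.94e6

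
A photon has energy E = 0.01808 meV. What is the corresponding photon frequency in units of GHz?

In SI units: E = 0.01808 meV = 2.8967e-24 J.
Since f = E/h for a photon, f = 4.372e9 Hz.
Converting to GHz: f = 4.372 GHz ≈ 4.37 GHz.

4.37 GHz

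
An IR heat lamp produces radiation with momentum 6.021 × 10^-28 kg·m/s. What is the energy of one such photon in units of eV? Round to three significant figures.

For a photon E = pc, so E = 1.805 × 10^-19 J.
Converting to eV: E = 1.127 eV ≈ 1.13 eV.

1.13 eV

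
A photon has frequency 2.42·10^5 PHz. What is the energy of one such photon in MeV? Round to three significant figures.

1.00 MeV

Convert to SI: f = 2.42·10^5 PHz = 2.42·10^20 Hz.
For a photon E = hf, so E = 1.604·10^-13 J.
Converting to MeV: E = 1.001 MeV ≈ 1.00 MeV.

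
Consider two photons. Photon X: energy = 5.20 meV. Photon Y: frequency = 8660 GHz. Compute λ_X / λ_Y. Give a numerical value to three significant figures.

λ_X = 2.384 × 10^-4 m (from energy = 5.20 meV, via λ = hc/E).
λ_Y = 3.462 × 10^-5 m (from frequency = 8660 GHz, via λ = c/f).
Ratio = 2.384 × 10^-4 / 3.462 × 10^-5 = 6.89.

6.89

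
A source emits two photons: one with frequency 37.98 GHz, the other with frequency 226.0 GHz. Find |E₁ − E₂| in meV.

0.778 meV

Using E = hf: E₁ = 2.5166 × 10^-23 J, E₂ = 1.4975 × 10^-22 J.
|ΔE| = |2.5166 × 10^-23 − 1.4975 × 10^-22| = 1.25 × 10^-22 J = 0.778 meV.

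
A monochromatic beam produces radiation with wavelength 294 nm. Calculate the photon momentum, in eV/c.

In SI units: λ = 294 nm = 2.94e-7 m.
Apply p = h/λ: p = 2.254e-27 kg·m/s.
Converting to eV/c: p = 4.217 eV/c ≈ 4.22 eV/c.

4.22 eV/c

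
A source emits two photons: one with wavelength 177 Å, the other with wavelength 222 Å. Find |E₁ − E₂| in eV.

14.2 eV

Using E = hc/λ: E₁ = 1.122 × 10^-17 J, E₂ = 8.948 × 10^-18 J.
|ΔE| = |1.122 × 10^-17 − 8.948 × 10^-18| = 2.27 × 10^-18 J = 14.2 eV.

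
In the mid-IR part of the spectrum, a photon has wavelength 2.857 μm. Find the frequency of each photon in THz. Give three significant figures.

105 THz

Take c = 2.99792458·10^8 m/s.
Convert to SI: λ = 2.857 μm = 2.857·10^-6 m.
For a photon f = c/λ, so f = 1.049·10^14 Hz.
Converting to THz: f = 104.9 THz ≈ 105 THz.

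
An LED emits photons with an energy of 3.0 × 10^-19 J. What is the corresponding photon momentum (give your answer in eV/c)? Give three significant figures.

Use c = 2.99792458 × 10^8 m/s, 1 eV = 1.602176634 × 10^-19 J.
Since p = E/c for a photon, p = 1.001 × 10^-27 kg·m/s.
Converting to eV/c: p = 1.872 eV/c ≈ 1.87 eV/c.

1.87 eV/c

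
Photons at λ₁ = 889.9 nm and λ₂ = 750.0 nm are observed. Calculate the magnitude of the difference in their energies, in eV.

0.260 eV

Using E = hc/λ: E₁ = 2.2322e-19 J, E₂ = 2.6486e-19 J.
|ΔE| = |2.2322e-19 − 2.6486e-19| = 4.16e-20 J = 0.260 eV.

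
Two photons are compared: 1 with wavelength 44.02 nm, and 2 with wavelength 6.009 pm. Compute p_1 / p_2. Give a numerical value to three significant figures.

p_1 = 1.505 × 10^-26 kg·m/s (from wavelength = 44.02 nm, via p = h/λ).
p_2 = 1.103 × 10^-22 kg·m/s (from wavelength = 6.009 pm, via p = h/λ).
Ratio = 1.505 × 10^-26 / 1.103 × 10^-22 = 1.37 × 10^-4.

1.37 × 10^-4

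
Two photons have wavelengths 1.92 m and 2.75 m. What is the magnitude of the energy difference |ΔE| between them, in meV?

Using E = hc/λ: E₁ = 1.035 × 10^-25 J, E₂ = 7.223 × 10^-26 J.
|ΔE| = |1.035 × 10^-25 − 7.223 × 10^-26| = 3.12 × 10^-26 J = 1.95 × 10^-4 meV.

1.95 × 10^-4 meV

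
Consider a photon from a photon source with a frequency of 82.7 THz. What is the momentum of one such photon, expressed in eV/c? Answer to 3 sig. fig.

(h = 6.62607015 × 10^-34 J·s, c = 2.99792458 × 10^8 m/s, 1 eV = 1.602176634 × 10^-19 J.)
First convert: f = 82.7 THz = 8.27 × 10^13 Hz.
The photon relation is p = hf/c, giving p = 1.828 × 10^-28 kg·m/s.
Converting to eV/c: p = 0.3420 eV/c ≈ 0.342 eV/c.

0.342 eV/c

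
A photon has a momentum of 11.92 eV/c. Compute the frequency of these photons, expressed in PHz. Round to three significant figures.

Convert to SI: p = 11.92 eV/c = 6.3704 × 10^-27 kg·m/s.
The photon relation is f = pc/h, giving f = 2.882 × 10^15 Hz.
Converting to PHz: f = 2.882 PHz ≈ 2.88 PHz.

2.88 PHz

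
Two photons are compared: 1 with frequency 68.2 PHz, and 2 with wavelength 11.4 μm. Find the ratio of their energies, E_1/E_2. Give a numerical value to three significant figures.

2590

E_1 = 4.519e-17 J (from frequency = 68.2 PHz, via E = hf).
E_2 = 1.742e-20 J (from wavelength = 11.4 μm, via E = hc/λ).
Ratio = 4.519e-17 / 1.742e-20 = 2590.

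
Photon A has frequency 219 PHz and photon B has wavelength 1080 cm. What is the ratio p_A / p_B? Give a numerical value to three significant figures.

7.89e9

p_A = 4.840e-25 kg·m/s (from frequency = 219 PHz, via p = hf/c).
p_B = 6.135e-35 kg·m/s (from wavelength = 1080 cm, via p = h/λ).
Ratio = 4.840e-25 / 6.135e-35 = 7.89e9.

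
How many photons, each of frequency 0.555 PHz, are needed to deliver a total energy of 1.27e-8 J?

Per-photon energy: E = 3.677e-19 J (from frequency = 0.555 PHz).
N = E_total / E_photon = 1.27e-8 J / 3.677e-19 J = 3.45e10.

3.45e10 photons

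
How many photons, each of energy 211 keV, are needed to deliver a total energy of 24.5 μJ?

Per-photon energy: E = 3.381 × 10^-14 J (from energy = 211 keV).
N = E_total / E_photon = 2.45 × 10^-5 J / 3.381 × 10^-14 J = 7.25 × 10^8.

7.25 × 10^8 photons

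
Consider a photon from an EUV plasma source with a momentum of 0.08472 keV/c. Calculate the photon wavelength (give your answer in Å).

Convert to SI: p = 0.08472 keV/c = 4.5277e-26 kg·m/s.
The photon relation is λ = h/p, giving λ = 1.463e-8 m.
Converting to Å: λ = 146.3 Å ≈ 146 Å.

146 Å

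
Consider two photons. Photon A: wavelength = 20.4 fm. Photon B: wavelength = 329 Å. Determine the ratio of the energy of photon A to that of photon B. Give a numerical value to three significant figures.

1.61 × 10^6

E_A = 9.737 × 10^-12 J (from wavelength = 20.4 fm, via E = hc/λ).
E_B = 6.038 × 10^-18 J (from wavelength = 329 Å, via E = hc/λ).
Ratio = 9.737 × 10^-12 / 6.038 × 10^-18 = 1.61 × 10^6.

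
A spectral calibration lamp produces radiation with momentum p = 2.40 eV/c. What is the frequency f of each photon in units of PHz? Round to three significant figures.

In SI units: p = 2.40 eV/c = 1.2826·10^-27 kg·m/s.
For a photon f = pc/h, so f = 5.803·10^14 Hz.
Converting to PHz: f = 0.5803 PHz ≈ 0.580 PHz.

0.580 PHz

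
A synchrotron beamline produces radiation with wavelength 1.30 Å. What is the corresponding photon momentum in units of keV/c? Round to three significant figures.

9.54 keV/c

(h = 6.62607015e-34 J·s, c = 2.99792458e8 m/s, 1 eV = 1.602176634e-19 J.)
In SI units: λ = 1.30 Å = 1.30e-10 m.
Since p = h/λ for a photon, p = 5.097e-24 kg·m/s.
Converting to keV/c: p = 9.537 keV/c ≈ 9.54 keV/c.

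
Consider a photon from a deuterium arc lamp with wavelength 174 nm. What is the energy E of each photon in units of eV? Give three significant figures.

7.13 eV

First convert: λ = 174 nm = 1.74 × 10^-7 m.
Apply E = hc/λ: E = 1.142 × 10^-18 J.
Converting to eV: E = 7.126 eV ≈ 7.13 eV.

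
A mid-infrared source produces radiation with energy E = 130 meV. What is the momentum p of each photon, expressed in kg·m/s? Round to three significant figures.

6.95·10^-29 kg·m/s

Use c = 2.99792458·10^8 m/s, 1 eV = 1.602176634·10^-19 J.
First convert: E = 130 meV = 2.0828·10^-20 J.
Apply p = E/c: p = 6.948·10^-29 kg·m/s.
So p ≈ 6.95·10^-29 kg·m/s.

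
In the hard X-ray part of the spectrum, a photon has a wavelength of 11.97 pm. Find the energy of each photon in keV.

104 keV

In SI units: λ = 11.97 pm = 1.197e-11 m.
Apply E = hc/λ: E = 1.660e-14 J.
Converting to keV: E = 103.6 keV ≈ 104 keV.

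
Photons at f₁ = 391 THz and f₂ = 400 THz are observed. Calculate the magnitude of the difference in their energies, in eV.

Using E = hf: E₁ = 2.591e-19 J, E₂ = 2.650e-19 J.
|ΔE| = |2.591e-19 − 2.650e-19| = 5.96e-21 J = 0.0372 eV.

0.0372 eV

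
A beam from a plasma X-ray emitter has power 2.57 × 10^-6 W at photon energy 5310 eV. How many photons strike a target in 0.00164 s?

Total energy: E_total = P·t = 2.57 × 10^-6 × 0.00164 = 4.215 × 10^-9 J.
Per-photon energy: E = 8.508 × 10^-16 J.
N = E_total / E_photon = 4.95 × 10^6.

4.95 × 10^6 photons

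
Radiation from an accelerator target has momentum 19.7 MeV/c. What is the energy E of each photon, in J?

Take c = 2.99792458 × 10^8 m/s, 1 eV = 1.602176634 × 10^-19 J.
First convert: p = 19.7 MeV/c = 1.0528 × 10^-20 kg·m/s.
For a photon E = pc, so E = 3.156 × 10^-12 J.
So E ≈ 3.16 × 10^-12 J.

3.16 × 10^-12 J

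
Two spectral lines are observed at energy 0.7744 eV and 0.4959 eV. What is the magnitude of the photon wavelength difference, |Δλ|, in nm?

Using λ = hc/E: λ₁ = 1.6010·10^-6 m, λ₂ = 2.5002·10^-6 m.
|Δλ| = |1.6010·10^-6 − 2.5002·10^-6| = 8.99·10^-7 m = 899 nm.

899 nm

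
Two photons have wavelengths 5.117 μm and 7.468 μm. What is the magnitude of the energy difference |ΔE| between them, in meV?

Using E = hc/λ: E₁ = 3.8821 × 10^-20 J, E₂ = 2.6599 × 10^-20 J.
|ΔE| = |3.8821 × 10^-20 − 2.6599 × 10^-20| = 1.22 × 10^-20 J = 76.3 meV.

76.3 meV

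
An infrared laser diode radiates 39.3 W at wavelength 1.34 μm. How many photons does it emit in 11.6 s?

3.08e21 photons

Total energy: E_total = P·t = 39.3 × 11.6 = 455.9 J.
Per-photon energy: E = 1.482e-19 J.
N = E_total / E_photon = 3.08e21.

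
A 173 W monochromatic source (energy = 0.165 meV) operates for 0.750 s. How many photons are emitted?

4.91e24 photons

Total energy: E_total = P·t = 173 × 0.750 = 129.8 J.
Per-photon energy: E = 2.644e-23 J.
N = E_total / E_photon = 4.91e24.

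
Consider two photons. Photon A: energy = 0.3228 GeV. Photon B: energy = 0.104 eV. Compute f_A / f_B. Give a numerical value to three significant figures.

f_A = 7.805 × 10^22 Hz (from energy = 0.3228 GeV, via f = E/h).
f_B = 2.515 × 10^13 Hz (from energy = 0.104 eV, via f = E/h).
Ratio = 7.805 × 10^22 / 2.515 × 10^13 = 3.10 × 10^9.

3.10 × 10^9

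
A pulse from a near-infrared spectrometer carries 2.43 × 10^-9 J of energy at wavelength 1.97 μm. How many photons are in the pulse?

Per-photon energy: E = 1.008 × 10^-19 J (from wavelength = 1.97 μm).
N = E_total / E_photon = 2.43 × 10^-9 J / 1.008 × 10^-19 J = 2.41 × 10^10.

2.41 × 10^10 photons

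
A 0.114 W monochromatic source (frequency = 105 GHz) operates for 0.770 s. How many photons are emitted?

Total energy: E_total = P·t = 0.114 × 0.770 = 0.08778 J.
Per-photon energy: E = 6.957 × 10^-23 J.
N = E_total / E_photon = 1.26 × 10^21.

1.26 × 10^21 photons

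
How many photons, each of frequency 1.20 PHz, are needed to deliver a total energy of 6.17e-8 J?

7.76e10 photons

Per-photon energy: E = 7.951e-19 J (from frequency = 1.20 PHz).
N = E_total / E_photon = 6.17e-8 J / 7.951e-19 J = 7.76e10.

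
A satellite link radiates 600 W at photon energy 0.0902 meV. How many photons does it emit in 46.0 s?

Total energy: E_total = P·t = 600 × 46.0 = 27600 J.
Per-photon energy: E = 1.445 × 10^-23 J.
N = E_total / E_photon = 1.91 × 10^27.

1.91 × 10^27 photons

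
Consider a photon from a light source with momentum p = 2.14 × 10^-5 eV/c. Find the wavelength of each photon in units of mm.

Take h = 6.62607015 × 10^-34 J·s, c = 2.99792458 × 10^8 m/s, 1 eV = 1.602176634 × 10^-19 J.
First convert: p = 2.14 × 10^-5 eV/c = 1.1437 × 10^-32 kg·m/s.
Since λ = h/p for a photon, λ = 0.05794 m.
Converting to mm: λ = 57.94 mm ≈ 57.9 mm.

57.9 mm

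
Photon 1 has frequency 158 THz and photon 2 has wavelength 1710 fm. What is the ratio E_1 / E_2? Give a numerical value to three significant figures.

9.01e-7

E_1 = 1.047e-19 J (from frequency = 158 THz, via E = hf).
E_2 = 1.162e-13 J (from wavelength = 1710 fm, via E = hc/λ).
Ratio = 1.047e-19 / 1.162e-13 = 9.01e-7.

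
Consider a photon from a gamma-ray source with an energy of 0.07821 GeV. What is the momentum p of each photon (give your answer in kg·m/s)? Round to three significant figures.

Use c = 2.99792458e8 m/s, 1 eV = 1.602176634e-19 J.
First convert: E = 0.07821 GeV = 1.2531e-11 J.
Apply p = E/c: p = 4.180e-20 kg·m/s.
So p ≈ 4.18e-20 kg·m/s.

4.18e-20 kg·m/s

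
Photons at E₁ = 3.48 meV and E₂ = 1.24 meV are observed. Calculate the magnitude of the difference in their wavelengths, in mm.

Using λ = hc/E: λ₁ = 3.563e-4 m, λ₂ = 9.999e-4 m.
|Δλ| = |3.563e-4 − 9.999e-4| = 6.44e-4 m = 0.644 mm.

0.644 mm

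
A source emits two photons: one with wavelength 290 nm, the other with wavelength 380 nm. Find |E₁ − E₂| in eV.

1.01 eV

Using E = hc/λ: E₁ = 6.850e-19 J, E₂ = 5.227e-19 J.
|ΔE| = |6.850e-19 − 5.227e-19| = 1.62e-19 J = 1.01 eV.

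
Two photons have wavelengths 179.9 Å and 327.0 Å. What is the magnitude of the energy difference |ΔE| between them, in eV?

Using E = hc/λ: E₁ = 1.1042 × 10^-17 J, E₂ = 6.0748 × 10^-18 J.
|ΔE| = |1.1042 × 10^-17 − 6.0748 × 10^-18| = 4.97 × 10^-18 J = 31.0 eV.

31.0 eV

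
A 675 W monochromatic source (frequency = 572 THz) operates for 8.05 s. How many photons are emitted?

Total energy: E_total = P·t = 675 × 8.05 = 5434 J.
Per-photon energy: E = 3.790 × 10^-19 J.
N = E_total / E_photon = 1.43 × 10^22.

1.43 × 10^22 photons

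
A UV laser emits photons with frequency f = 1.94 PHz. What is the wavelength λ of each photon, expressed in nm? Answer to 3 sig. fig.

Take c = 2.99792458 × 10^8 m/s.
Convert to SI: f = 1.94 PHz = 1.94 × 10^15 Hz.
Apply λ = c/f: λ = 1.545 × 10^-7 m.
Converting to nm: λ = 154.5 nm ≈ 155 nm.

155 nm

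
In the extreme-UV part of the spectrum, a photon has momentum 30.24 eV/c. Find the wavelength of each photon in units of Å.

410 Å

(h = 6.62607015e-34 J·s, c = 2.99792458e8 m/s, 1 eV = 1.602176634e-19 J.)
First convert: p = 30.24 eV/c = 1.6161e-26 kg·m/s.
The photon relation is λ = h/p, giving λ = 4.100e-8 m.
Converting to Å: λ = 410.0 Å ≈ 410 Å.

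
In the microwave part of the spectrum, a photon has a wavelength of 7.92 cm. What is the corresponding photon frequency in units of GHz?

3.79 GHz

Use c = 2.99792458e8 m/s.
In SI units: λ = 7.92 cm = 0.0792 m.
Since f = c/λ for a photon, f = 3.785e9 Hz.
Converting to GHz: f = 3.785 GHz ≈ 3.79 GHz.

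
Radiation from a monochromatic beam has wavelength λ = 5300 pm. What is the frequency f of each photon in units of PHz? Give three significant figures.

56.6 PHz

In SI units: λ = 5300 pm = 5.3 × 10^-9 m.
The photon relation is f = c/λ, giving f = 5.656 × 10^16 Hz.
Converting to PHz: f = 56.56 PHz ≈ 56.6 PHz.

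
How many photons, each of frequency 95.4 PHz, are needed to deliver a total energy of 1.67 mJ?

Per-photon energy: E = 6.321 × 10^-17 J (from frequency = 95.4 PHz).
N = E_total / E_photon = 0.00167 J / 6.321 × 10^-17 J = 2.64 × 10^13.

2.64 × 10^13 photons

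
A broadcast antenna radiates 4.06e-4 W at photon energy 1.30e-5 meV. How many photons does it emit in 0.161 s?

Total energy: E_total = P·t = 4.06e-4 × 0.161 = 6.537e-5 J.
Per-photon energy: E = 2.083e-27 J.
N = E_total / E_photon = 3.14e22.

3.14e22 photons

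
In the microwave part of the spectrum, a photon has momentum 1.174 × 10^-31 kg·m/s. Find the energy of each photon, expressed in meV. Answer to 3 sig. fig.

0.220 meV

Since E = pc for a photon, E = 3.520 × 10^-23 J.
Converting to meV: E = 0.2197 meV ≈ 0.220 meV.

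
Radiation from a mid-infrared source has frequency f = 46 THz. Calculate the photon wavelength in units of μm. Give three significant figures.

6.52 μm

Use c = 2.99792458e8 m/s.
In SI units: f = 46 THz = 4.6e13 Hz.
Apply λ = c/f: λ = 6.517e-6 m.
Converting to μm: λ = 6.517 μm ≈ 6.52 μm.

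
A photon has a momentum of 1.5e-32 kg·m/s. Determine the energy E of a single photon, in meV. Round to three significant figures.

Since E = pc for a photon, E = 4.497e-24 J.
Converting to meV: E = 0.02807 meV ≈ 0.0281 meV.

0.0281 meV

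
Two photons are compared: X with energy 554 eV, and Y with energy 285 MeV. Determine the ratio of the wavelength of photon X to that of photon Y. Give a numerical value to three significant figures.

λ_X = 2.238e-9 m (from energy = 554 eV, via λ = hc/E).
λ_Y = 4.350e-15 m (from energy = 285 MeV, via λ = hc/E).
Ratio = 2.238e-9 / 4.350e-15 = 5.14e5.

5.14e5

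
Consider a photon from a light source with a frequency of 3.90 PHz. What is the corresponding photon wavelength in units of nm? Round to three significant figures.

76.9 nm

Use c = 2.99792458e8 m/s.
Convert to SI: f = 3.90 PHz = 3.90e15 Hz.
Since λ = c/f for a photon, λ = 7.687e-8 m.
Converting to nm: λ = 76.87 nm ≈ 76.9 nm.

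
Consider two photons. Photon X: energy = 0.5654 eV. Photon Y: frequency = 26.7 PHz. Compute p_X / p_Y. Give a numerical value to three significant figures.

p_X = 3.022·10^-28 kg·m/s (from energy = 0.5654 eV, via p = E/c).
p_Y = 5.901·10^-26 kg·m/s (from frequency = 26.7 PHz, via p = hf/c).
Ratio = 3.022·10^-28 / 5.901·10^-26 = 5.12·10^-3.

5.12·10^-3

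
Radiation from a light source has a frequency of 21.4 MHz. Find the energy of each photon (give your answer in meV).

First convert: f = 21.4 MHz = 2.14·10^7 Hz.
Apply E = hf: E = 1.418·10^-26 J.
Converting to meV: E = 8.850·10^-5 meV ≈ 8.85·10^-5 meV.

8.85·10^-5 meV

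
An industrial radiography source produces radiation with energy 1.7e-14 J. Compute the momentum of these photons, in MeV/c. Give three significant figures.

0.106 MeV/c

Take c = 2.99792458e8 m/s, 1 eV = 1.602176634e-19 J.
Since p = E/c for a photon, p = 5.671e-23 kg·m/s.
Converting to MeV/c: p = 0.1061 MeV/c ≈ 0.106 MeV/c.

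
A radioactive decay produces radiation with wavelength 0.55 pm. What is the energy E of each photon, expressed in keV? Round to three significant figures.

2250 keV

In SI units: λ = 0.55 pm = 5.5 × 10^-13 m.
Apply E = hc/λ: E = 3.612 × 10^-13 J.
Converting to keV: E = 2254 keV ≈ 2250 keV.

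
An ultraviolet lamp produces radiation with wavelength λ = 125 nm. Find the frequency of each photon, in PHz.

Convert to SI: λ = 125 nm = 1.25·10^-7 m.
For a photon f = c/λ, so f = 2.398·10^15 Hz.
Converting to PHz: f = 2.398 PHz ≈ 2.40 PHz.

2.40 PHz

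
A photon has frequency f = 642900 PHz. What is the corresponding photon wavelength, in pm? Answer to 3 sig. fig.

0.466 pm

(c = 2.99792458 × 10^8 m/s.)
Convert to SI: f = 642900 PHz = 6.429 × 10^20 Hz.
The photon relation is λ = c/f, giving λ = 4.663 × 10^-13 m.
Converting to pm: λ = 0.4663 pm ≈ 0.466 pm.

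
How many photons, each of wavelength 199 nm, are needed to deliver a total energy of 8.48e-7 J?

8.50e11 photons

Per-photon energy: E = 9.982e-19 J (from wavelength = 199 nm).
N = E_total / E_photon = 8.48e-7 J / 9.982e-19 J = 8.50e11.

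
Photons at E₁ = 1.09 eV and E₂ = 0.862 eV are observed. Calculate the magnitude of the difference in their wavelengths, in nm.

Using λ = hc/E: λ₁ = 1.137e-6 m, λ₂ = 1.438e-6 m.
|Δλ| = |1.137e-6 − 1.438e-6| = 3.01e-7 m = 301 nm.

301 nm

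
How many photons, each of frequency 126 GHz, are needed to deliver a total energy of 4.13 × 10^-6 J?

Per-photon energy: E = 8.349 × 10^-23 J (from frequency = 126 GHz).
N = E_total / E_photon = 4.13 × 10^-6 J / 8.349 × 10^-23 J = 4.95 × 10^16.

4.95 × 10^16 photons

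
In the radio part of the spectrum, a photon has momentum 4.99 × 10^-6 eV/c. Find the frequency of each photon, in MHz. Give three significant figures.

1210 MHz

Convert to SI: p = 4.99 × 10^-6 eV/c = 2.6668 × 10^-33 kg·m/s.
Since f = pc/h for a photon, f = 1.207 × 10^9 Hz.
Converting to MHz: f = 1207 MHz ≈ 1210 MHz.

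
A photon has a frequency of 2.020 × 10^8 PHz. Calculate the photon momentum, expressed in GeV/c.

0.835 GeV/c

(h = 6.62607015 × 10^-34 J·s, c = 2.99792458 × 10^8 m/s, 1 eV = 1.602176634 × 10^-19 J.)
In SI units: f = 2.020 × 10^8 PHz = 2.020 × 10^23 Hz.
For a photon p = hf/c, so p = 4.465 × 10^-19 kg·m/s.
Converting to GeV/c: p = 0.8354 GeV/c ≈ 0.835 GeV/c.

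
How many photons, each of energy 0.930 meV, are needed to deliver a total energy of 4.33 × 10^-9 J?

Per-photon energy: E = 1.490 × 10^-22 J (from energy = 0.930 meV).
N = E_total / E_photon = 4.33 × 10^-9 J / 1.490 × 10^-22 J = 2.91 × 10^13.

2.91 × 10^13 photons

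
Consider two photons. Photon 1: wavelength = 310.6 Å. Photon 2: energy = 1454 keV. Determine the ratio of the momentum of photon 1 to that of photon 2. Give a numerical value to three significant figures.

2.75 × 10^-5

p_1 = 2.133 × 10^-26 kg·m/s (from wavelength = 310.6 Å, via p = h/λ).
p_2 = 7.771 × 10^-22 kg·m/s (from energy = 1454 keV, via p = E/c).
Ratio = 2.133 × 10^-26 / 7.771 × 10^-22 = 2.75 × 10^-5.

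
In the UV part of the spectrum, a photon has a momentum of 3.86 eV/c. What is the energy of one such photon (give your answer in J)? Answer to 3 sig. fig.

In SI units: p = 3.86 eV/c = 2.0629 × 10^-27 kg·m/s.
The photon relation is E = pc, giving E = 6.184 × 10^-19 J.
So E ≈ 6.18 × 10^-19 J.

6.18 × 10^-19 J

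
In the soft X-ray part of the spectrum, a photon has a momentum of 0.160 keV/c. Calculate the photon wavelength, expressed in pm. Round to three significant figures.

7750 pm

Use h = 6.62607015·10^-34 J·s, c = 2.99792458·10^8 m/s, 1 eV = 1.602176634·10^-19 J.
First convert: p = 0.160 keV/c = 8.5509·10^-26 kg·m/s.
The photon relation is λ = h/p, giving λ = 7.749·10^-9 m.
Converting to pm: λ = 7749 pm ≈ 7750 pm.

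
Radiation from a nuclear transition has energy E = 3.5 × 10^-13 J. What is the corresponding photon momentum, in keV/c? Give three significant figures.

(c = 2.99792458 × 10^8 m/s, 1 eV = 1.602176634 × 10^-19 J.)
Apply p = E/c: p = 1.167 × 10^-21 kg·m/s.
Converting to keV/c: p = 2185 keV/c ≈ 2180 keV/c.

2180 keV/c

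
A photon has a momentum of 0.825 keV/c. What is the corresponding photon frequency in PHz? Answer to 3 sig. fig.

Use h = 6.62607015e-34 J·s, c = 2.99792458e8 m/s, 1 eV = 1.602176634e-19 J.
Convert to SI: p = 0.825 keV/c = 4.4090e-25 kg·m/s.
Since f = pc/h for a photon, f = 1.995e17 Hz.
Converting to PHz: f = 199.5 PHz ≈ 199 PHz.

199 PHz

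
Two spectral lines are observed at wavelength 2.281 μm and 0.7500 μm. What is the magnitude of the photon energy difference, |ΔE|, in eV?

Using E = hc/λ: E₁ = 8.7087·10^-20 J, E₂ = 2.6486·10^-19 J.
|ΔE| = |8.7087·10^-20 − 2.6486·10^-19| = 1.78·10^-19 J = 1.11 eV.

1.11 eV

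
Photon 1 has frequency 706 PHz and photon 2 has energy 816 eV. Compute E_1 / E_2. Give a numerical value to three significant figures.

E_1 = 4.678 × 10^-16 J (from frequency = 706 PHz, via E = hf).
E_2 = 1.307 × 10^-16 J (from energy = 816 eV, via E given directly).
Ratio = 4.678 × 10^-16 / 1.307 × 10^-16 = 3.58.

3.58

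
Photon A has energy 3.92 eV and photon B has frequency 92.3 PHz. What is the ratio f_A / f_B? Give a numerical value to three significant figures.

0.0103

f_A = 9.479e14 Hz (from energy = 3.92 eV, via f = E/h).
f_B = 9.230e16 Hz (from frequency = 92.3 PHz, via f given directly).
Ratio = 9.479e14 / 9.230e16 = 0.0103.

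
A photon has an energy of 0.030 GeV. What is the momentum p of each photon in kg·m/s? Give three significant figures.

In SI units: E = 0.030 GeV = 4.8065 × 10^-12 J.
Since p = E/c for a photon, p = 1.603 × 10^-20 kg·m/s.
So p ≈ 1.60 × 10^-20 kg·m/s.

1.60 × 10^-20 kg·m/s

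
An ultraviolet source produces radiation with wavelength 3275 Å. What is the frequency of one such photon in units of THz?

Convert to SI: λ = 3275 Å = 3.275·10^-7 m.
For a photon f = c/λ, so f = 9.154·10^14 Hz.
Converting to THz: f = 915.4 THz ≈ 915 THz.

915 THz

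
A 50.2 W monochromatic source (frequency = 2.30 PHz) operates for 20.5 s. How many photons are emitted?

6.75 × 10^20 photons

Total energy: E_total = P·t = 50.2 × 20.5 = 1029 J.
Per-photon energy: E = 1.524 × 10^-18 J.
N = E_total / E_photon = 6.75 × 10^20.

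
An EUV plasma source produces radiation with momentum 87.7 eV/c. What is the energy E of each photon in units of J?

1.41 × 10^-17 J

In SI units: p = 87.7 eV/c = 4.6869 × 10^-26 kg·m/s.
The photon relation is E = pc, giving E = 1.405 × 10^-17 J.
So E ≈ 1.41 × 10^-17 J.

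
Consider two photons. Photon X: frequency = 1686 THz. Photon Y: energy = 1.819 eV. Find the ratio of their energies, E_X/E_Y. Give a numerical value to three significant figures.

3.83

E_X = 1.117 × 10^-18 J (from frequency = 1686 THz, via E = hf).
E_Y = 2.914 × 10^-19 J (from energy = 1.819 eV, via E given directly).
Ratio = 1.117 × 10^-18 / 2.914 × 10^-19 = 3.83.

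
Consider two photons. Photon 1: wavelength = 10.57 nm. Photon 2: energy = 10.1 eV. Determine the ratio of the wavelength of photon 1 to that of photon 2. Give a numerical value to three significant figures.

0.0861

λ_1 = 1.057e-8 m (from wavelength = 10.57 nm, via λ given directly).
λ_2 = 1.228e-7 m (from energy = 10.1 eV, via λ = hc/E).
Ratio = 1.057e-8 / 1.228e-7 = 0.0861.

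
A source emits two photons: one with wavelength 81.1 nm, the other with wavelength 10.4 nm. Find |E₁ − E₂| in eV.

104 eV

Using E = hc/λ: E₁ = 2.449 × 10^-18 J, E₂ = 1.910 × 10^-17 J.
|ΔE| = |2.449 × 10^-18 − 1.910 × 10^-17| = 1.67 × 10^-17 J = 104 eV.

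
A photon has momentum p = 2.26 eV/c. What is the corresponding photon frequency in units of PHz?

0.546 PHz

(h = 6.62607015 × 10^-34 J·s, c = 2.99792458 × 10^8 m/s, 1 eV = 1.602176634 × 10^-19 J.)
First convert: p = 2.26 eV/c = 1.2078 × 10^-27 kg·m/s.
Apply f = pc/h: f = 5.465 × 10^14 Hz.
Converting to PHz: f = 0.5465 PHz ≈ 0.546 PHz.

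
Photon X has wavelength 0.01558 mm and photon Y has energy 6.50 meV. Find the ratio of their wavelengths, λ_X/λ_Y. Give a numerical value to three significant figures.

0.0817

λ_X = 1.558·10^-5 m (from wavelength = 0.01558 mm, via λ given directly).
λ_Y = 1.907·10^-4 m (from energy = 6.50 meV, via λ = hc/E).
Ratio = 1.558·10^-5 / 1.907·10^-4 = 0.0817.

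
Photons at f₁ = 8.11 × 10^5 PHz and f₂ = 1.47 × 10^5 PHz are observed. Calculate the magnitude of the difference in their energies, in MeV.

2.75 MeV

Using E = hf: E₁ = 5.374 × 10^-13 J, E₂ = 9.740 × 10^-14 J.
|ΔE| = |5.374 × 10^-13 − 9.740 × 10^-14| = 4.40 × 10^-13 J = 2.75 MeV.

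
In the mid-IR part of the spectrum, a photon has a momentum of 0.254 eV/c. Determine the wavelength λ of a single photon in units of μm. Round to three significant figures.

4.88 μm

In SI units: p = 0.254 eV/c = 1.3574e-28 kg·m/s.
Since λ = h/p for a photon, λ = 4.881e-6 m.
Converting to μm: λ = 4.881 μm ≈ 4.88 μm.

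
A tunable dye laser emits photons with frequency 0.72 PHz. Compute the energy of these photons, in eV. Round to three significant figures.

2.98 eV

Use h = 6.62607015·10^-34 J·s, 1 eV = 1.602176634·10^-19 J.
In SI units: f = 0.72 PHz = 7.2·10^14 Hz.
Since E = hf for a photon, E = 4.771·10^-19 J.
Converting to eV: E = 2.978 eV ≈ 2.98 eV.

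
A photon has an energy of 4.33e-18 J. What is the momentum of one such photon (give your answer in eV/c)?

(c = 2.99792458e8 m/s, 1 eV = 1.602176634e-19 J.)
Since p = E/c for a photon, p = 1.444e-26 kg·m/s.
Converting to eV/c: p = 27.03 eV/c ≈ 27.0 eV/c.

27.0 eV/c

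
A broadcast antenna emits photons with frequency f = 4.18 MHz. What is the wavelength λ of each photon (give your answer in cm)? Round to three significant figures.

7170 cm

First convert: f = 4.18 MHz = 4.18e6 Hz.
Apply λ = c/f: λ = 71.72 m.
Converting to cm: λ = 7172 cm ≈ 7170 cm.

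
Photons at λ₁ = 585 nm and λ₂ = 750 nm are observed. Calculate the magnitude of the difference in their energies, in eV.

Using E = hc/λ: E₁ = 3.396 × 10^-19 J, E₂ = 2.649 × 10^-19 J.
|ΔE| = |3.396 × 10^-19 − 2.649 × 10^-19| = 7.47 × 10^-20 J = 0.466 eV.

0.466 eV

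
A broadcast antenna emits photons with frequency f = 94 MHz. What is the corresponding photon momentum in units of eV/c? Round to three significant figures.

3.89e-7 eV/c

Take h = 6.62607015e-34 J·s, c = 2.99792458e8 m/s, 1 eV = 1.602176634e-19 J.
In SI units: f = 94 MHz = 9.4e7 Hz.
The photon relation is p = hf/c, giving p = 2.078e-34 kg·m/s.
Converting to eV/c: p = 3.888e-7 eV/c ≈ 3.89e-7 eV/c.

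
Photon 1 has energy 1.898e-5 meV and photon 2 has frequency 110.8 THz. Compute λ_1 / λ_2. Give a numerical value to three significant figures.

2.41e7

λ_1 = 65.32 m (from energy = 1.898e-5 meV, via λ = hc/E).
λ_2 = 2.706e-6 m (from frequency = 110.8 THz, via λ = c/f).
Ratio = 65.32 / 2.706e-6 = 2.41e7.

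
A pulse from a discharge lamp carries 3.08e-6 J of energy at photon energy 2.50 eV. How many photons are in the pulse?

Per-photon energy: E = 4.005e-19 J (from energy = 2.50 eV).
N = E_total / E_photon = 3.08e-6 J / 4.005e-19 J = 7.69e12.

7.69e12 photons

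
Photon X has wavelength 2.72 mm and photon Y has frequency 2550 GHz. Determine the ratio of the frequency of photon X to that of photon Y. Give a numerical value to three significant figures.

f_X = 1.102e11 Hz (from wavelength = 2.72 mm, via f = c/λ).
f_Y = 2.550e12 Hz (from frequency = 2550 GHz, via f given directly).
Ratio = 1.102e11 / 2.550e12 = 0.0432.

0.0432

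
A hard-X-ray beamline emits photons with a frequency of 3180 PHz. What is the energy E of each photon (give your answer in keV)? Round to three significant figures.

Use h = 6.62607015 × 10^-34 J·s, 1 eV = 1.602176634 × 10^-19 J.
First convert: f = 3180 PHz = 3.18 × 10^18 Hz.
The photon relation is E = hf, giving E = 2.107 × 10^-15 J.
Converting to keV: E = 13.15 keV ≈ 13.2 keV.

13.2 keV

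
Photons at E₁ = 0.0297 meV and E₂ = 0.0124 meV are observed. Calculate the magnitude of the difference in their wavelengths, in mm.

58.2 mm

Using λ = hc/E: λ₁ = 0.04175 m, λ₂ = 0.09999 m.
|Δλ| = |0.04175 − 0.09999| = 0.0582 m = 58.2 mm.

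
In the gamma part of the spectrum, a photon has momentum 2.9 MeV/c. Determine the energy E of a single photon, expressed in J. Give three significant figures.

4.65e-13 J

Convert to SI: p = 2.9 MeV/c = 1.5498e-21 kg·m/s.
For a photon E = pc, so E = 4.646e-13 J.
So E ≈ 4.65e-13 J.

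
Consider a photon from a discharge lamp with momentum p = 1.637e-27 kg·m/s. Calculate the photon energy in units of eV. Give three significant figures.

3.06 eV

Take c = 2.99792458e8 m/s, 1 eV = 1.602176634e-19 J.
Apply E = pc: E = 4.908e-19 J.
Converting to eV: E = 3.063 eV ≈ 3.06 eV.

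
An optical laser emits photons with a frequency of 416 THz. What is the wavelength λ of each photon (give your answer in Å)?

Take c = 2.99792458e8 m/s.
First convert: f = 416 THz = 4.16e14 Hz.
The photon relation is λ = c/f, giving λ = 7.207e-7 m.
Converting to Å: λ = 7207 Å ≈ 7210 Å.

7210 Å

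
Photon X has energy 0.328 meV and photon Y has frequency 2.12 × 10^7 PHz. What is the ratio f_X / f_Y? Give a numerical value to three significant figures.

3.74 × 10^-12

f_X = 7.931 × 10^10 Hz (from energy = 0.328 meV, via f = E/h).
f_Y = 2.120 × 10^22 Hz (from frequency = 2.12 × 10^7 PHz, via f given directly).
Ratio = 7.931 × 10^10 / 2.120 × 10^22 = 3.74 × 10^-12.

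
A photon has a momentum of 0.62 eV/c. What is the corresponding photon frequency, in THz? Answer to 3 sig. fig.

Use h = 6.62607015 × 10^-34 J·s, c = 2.99792458 × 10^8 m/s, 1 eV = 1.602176634 × 10^-19 J.
First convert: p = 0.62 eV/c = 3.3135 × 10^-28 kg·m/s.
Since f = pc/h for a photon, f = 1.499 × 10^14 Hz.
Converting to THz: f = 149.9 THz ≈ 150 THz.

150 THz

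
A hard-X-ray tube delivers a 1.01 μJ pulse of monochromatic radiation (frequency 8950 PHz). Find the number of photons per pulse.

1.70·10^8 photons

Per-photon energy: E = 5.930·10^-15 J (from frequency = 8950 PHz).
N = E_total / E_photon = 1.01·10^-6 J / 5.930·10^-15 J = 1.70·10^8.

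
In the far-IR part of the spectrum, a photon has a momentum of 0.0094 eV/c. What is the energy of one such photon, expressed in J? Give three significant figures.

(c = 2.99792458 × 10^8 m/s, 1 eV = 1.602176634 × 10^-19 J.)
Convert to SI: p = 0.0094 eV/c = 5.0236 × 10^-30 kg·m/s.
The photon relation is E = pc, giving E = 1.506 × 10^-21 J.
So E ≈ 1.51 × 10^-21 J.

1.51 × 10^-21 J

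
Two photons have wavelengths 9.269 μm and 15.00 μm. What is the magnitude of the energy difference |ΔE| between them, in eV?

Using E = hc/λ: E₁ = 2.1431 × 10^-20 J, E₂ = 1.3243 × 10^-20 J.
|ΔE| = |2.1431 × 10^-20 − 1.3243 × 10^-20| = 8.19 × 10^-21 J = 0.0511 eV.

0.0511 eV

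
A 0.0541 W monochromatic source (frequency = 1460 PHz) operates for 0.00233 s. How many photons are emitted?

Total energy: E_total = P·t = 0.0541 × 0.00233 = 1.261·10^-4 J.
Per-photon energy: E = 9.674·10^-16 J.
N = E_total / E_photon = 1.30·10^11.

1.30·10^11 photons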